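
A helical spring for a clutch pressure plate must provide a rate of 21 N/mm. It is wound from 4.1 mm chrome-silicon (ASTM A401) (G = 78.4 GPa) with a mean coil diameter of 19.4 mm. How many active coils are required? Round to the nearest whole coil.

N_a = Gd⁴/(8D³k) = (78.4×10³ × 4.1⁴)/(8 × 19.4³ × 21)
    = 2.2154e+07 / 1.22663e+06 = 18.06 → 18 coils

18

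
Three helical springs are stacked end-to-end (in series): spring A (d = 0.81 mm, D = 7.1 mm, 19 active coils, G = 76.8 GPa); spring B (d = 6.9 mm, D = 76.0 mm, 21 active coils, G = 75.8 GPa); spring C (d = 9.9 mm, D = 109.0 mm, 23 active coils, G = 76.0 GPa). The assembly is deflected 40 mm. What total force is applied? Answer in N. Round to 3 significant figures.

k_A = Gd⁴/(8D³N_a) = (76.8×10³)(0.81⁴)/(8·7.1³·19) = 0.60769 N/mm
k_B = Gd⁴/(8D³N_a) = (75.8×10³)(6.9⁴)/(8·76.0³·21) = 2.3298 N/mm
k_C = Gd⁴/(8D³N_a) = (76.0×10³)(9.9⁴)/(8·109.0³·23) = 3.0638 N/mm
Series: 1/k_eq = 1/0.60769 + 1/2.3298 + 1/3.0638 = 2.4012; k_eq = 0.41646 N/mm
F = k_eq·δ = 0.41646·40 = 16.658 N

16.7 N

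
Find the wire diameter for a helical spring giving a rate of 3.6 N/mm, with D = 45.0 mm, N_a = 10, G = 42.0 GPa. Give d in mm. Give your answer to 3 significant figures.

5.00 mm

d = (8D³N_a·k / G)^(1/4) = (8·45.0³·10·3.6 / (42.0×10³))^0.25
  = (624.86)^0.25 = 4.9997 mm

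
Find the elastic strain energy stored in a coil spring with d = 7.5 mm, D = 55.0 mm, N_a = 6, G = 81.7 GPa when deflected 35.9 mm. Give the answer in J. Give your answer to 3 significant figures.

20.9 J

k = Gd⁴/(8D³N_a) = (81.7×10³)(7.5⁴)/(8·55.0³·6) = 32.37 N/mm
U = ½kδ² = 0.5 × 32.37 × 35.9² = 20859 N·mm = 20.859 J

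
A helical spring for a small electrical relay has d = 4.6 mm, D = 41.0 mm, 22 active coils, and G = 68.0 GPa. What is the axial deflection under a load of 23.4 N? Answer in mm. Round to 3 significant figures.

k = Gd⁴/(8D³N_a) = (68.0×10³)(4.6⁴)/(8·41.0³·22) = 2.51 N/mm
δ = F/k = 23.4 / 2.51 = 9.3227 mm

9.32 mm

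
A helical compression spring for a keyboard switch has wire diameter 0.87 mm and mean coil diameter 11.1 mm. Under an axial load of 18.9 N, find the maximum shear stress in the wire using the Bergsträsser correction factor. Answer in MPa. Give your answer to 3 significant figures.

896 MPa

Spring index C = D/d = 11.1/0.87 = 12.7586
K_B = (4C+2)/(4C−3) = 53.034/48.034 = 1.1041
τ₀ = 8FD/(πd³) = 8·18.9·11.1/(π·0.87³) = 1678.32/2.0687 = 811.27 MPa
τ_max = K·τ₀ = 1.1041 × 811.27 = 895.72 MPa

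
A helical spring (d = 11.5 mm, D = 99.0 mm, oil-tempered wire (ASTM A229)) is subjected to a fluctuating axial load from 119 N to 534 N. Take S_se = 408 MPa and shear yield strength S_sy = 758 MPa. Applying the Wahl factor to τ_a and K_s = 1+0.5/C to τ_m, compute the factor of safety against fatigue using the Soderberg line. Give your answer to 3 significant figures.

C = D/d = 99.0/11.5 = 8.6087; K_W = (4C−1)/(4C−4)+0.615/C = 1.1700; K_s = 1+0.5/C = 1.0581
F_a = (F_max−F_min)/2 = 207.5 N; F_m = (F_max+F_min)/2 = 326.5 N
τ_a = K_W·8F_aD/(πd³) = 1.1700 × 34.395 = 40.243 MPa
τ_m = K_s·8F_mD/(πd³) = 1.0581 × 54.121 = 57.264 MPa
Soderberg: 1/n_f = τ_a/S_se + τ_m/S_sy = 40.243/408 + 57.264/758 = 0.09863 + 0.07555 = 0.17418
n_f = 1/0.17418 = 5.741

5.74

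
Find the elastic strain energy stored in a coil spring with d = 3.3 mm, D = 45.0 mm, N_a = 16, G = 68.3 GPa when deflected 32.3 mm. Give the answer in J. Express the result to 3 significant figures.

0.362 J

k = Gd⁴/(8D³N_a) = (68.3×10³)(3.3⁴)/(8·45.0³·16) = 0.69443 N/mm
U = ½kδ² = 0.5 × 0.69443 × 32.3² = 362.25 N·mm = 0.36225 J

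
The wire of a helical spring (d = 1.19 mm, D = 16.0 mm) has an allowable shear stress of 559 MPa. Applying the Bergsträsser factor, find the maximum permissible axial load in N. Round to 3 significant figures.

C = D/d = 16.0/1.19 = 13.4454
K_B = (4C+2)/(4C−3) = 55.782/50.782 = 1.0985
τ_max = K·8FD/(πd³) → F_max = τ_allow·πd³/(8DK)
F_max = 559·π·1.19³/(8·16.0·1.0985) = 2959.4/140.6 = 21.048 N

21.0 N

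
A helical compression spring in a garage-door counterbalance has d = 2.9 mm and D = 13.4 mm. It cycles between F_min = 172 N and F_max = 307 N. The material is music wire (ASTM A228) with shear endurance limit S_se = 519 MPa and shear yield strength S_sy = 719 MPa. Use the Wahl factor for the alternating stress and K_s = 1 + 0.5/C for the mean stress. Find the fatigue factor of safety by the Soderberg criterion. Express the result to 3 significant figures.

1.32

C = D/d = 13.4/2.9 = 4.6207; K_W = (4C−1)/(4C−4)+0.615/C = 1.3402; K_s = 1+0.5/C = 1.1082
F_a = (F_max−F_min)/2 = 67.5 N; F_m = (F_max+F_min)/2 = 239.5 N
τ_a = K_W·8F_aD/(πd³) = 1.3402 × 94.44 = 126.57 MPa
τ_m = K_s·8F_mD/(πd³) = 1.1082 × 335.09 = 371.35 MPa
Soderberg: 1/n_f = τ_a/S_se + τ_m/S_sy = 126.57/519 + 371.35/719 = 0.24388 + 0.51647 = 0.76035
n_f = 1/0.76035 = 1.315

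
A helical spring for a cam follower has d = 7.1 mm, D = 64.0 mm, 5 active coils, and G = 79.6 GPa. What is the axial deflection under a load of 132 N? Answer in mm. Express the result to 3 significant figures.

k = Gd⁴/(8D³N_a) = (79.6×10³)(7.1⁴)/(8·64.0³·5) = 19.291 N/mm
δ = F/k = 132 / 19.291 = 6.8427 mm

6.84 mm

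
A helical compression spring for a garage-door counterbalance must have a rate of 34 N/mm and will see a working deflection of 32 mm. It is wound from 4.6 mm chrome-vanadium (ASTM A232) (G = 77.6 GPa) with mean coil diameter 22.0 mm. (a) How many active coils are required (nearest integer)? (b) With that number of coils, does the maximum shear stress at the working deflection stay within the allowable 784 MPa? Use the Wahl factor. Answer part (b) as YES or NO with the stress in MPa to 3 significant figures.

(a) 12 coils; (b) NO, τ_max = 831 MPa

N_a = Gd⁴/(8D³k) = (77.6×10³)(4.6⁴)/(8·22.0³·34) = 12 → N_a = 12
Actual rate k = Gd⁴/(8D³·12) = 33.99 N/mm
Working load F = kδ = 33.99·32 = 1087.7 N
C = 22.0/4.6 = 4.7826; K_W = (4C−1)/(4C−4)+0.615/C = 1.3269
τ_max = K_W·8FD/(πd³) = 1.3269·626.03 = 830.65 MPa
τ_max > 784 MPa → exceeds allowable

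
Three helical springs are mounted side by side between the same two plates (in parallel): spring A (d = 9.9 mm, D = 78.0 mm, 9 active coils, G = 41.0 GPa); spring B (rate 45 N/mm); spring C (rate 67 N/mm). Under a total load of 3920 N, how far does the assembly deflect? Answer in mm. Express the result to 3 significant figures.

31.7 mm

k_A = Gd⁴/(8D³N_a) = (41.0×10³)(9.9⁴)/(8·78.0³·9) = 11.527 N/mm
Parallel: k_eq = 11.527 + 45 + 67 = 123.53 N/mm
δ = F/k_eq = 3920/123.53 = 31.734 mm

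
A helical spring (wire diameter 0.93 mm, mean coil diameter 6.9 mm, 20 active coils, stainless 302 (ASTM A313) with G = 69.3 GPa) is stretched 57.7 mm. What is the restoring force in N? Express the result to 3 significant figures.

56.9 N

k = Gd⁴/(8D³N_a) = (69.3×10³)(0.93⁴)/(8·6.9³·20) = 0.98627 N/mm
F = k·δ = 0.98627 × 57.7 = 56.908 N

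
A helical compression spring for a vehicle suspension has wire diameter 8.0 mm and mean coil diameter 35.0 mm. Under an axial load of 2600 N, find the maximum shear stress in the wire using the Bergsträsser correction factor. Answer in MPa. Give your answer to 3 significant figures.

Spring index C = D/d = 35.0/8.0 = 4.3750
K_B = (4C+2)/(4C−3) = 19.500/14.500 = 1.3448
τ₀ = 8FD/(πd³) = 8·2600·35.0/(π·8.0³) = 728000/1608.5 = 452.6 MPa
τ_max = K·τ₀ = 1.3448 × 452.6 = 608.66 MPa

609 MPa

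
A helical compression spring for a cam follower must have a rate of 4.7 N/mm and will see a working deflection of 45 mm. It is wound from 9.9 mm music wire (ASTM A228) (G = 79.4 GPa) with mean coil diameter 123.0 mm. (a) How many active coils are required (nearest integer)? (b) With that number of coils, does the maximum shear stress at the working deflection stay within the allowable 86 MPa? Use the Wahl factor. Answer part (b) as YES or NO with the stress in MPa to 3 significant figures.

N_a = Gd⁴/(8D³k) = (79.4×10³)(9.9⁴)/(8·123.0³·4.7) = 10.9 → N_a = 11
Actual rate k = Gd⁴/(8D³·11) = 4.6576 N/mm
Working load F = kδ = 4.6576·45 = 209.59 N
C = 123.0/9.9 = 12.4242; K_W = (4C−1)/(4C−4)+0.615/C = 1.1151
τ_max = K_W·8FD/(πd³) = 1.1151·67.657 = 75.448 MPa
τ_max ≤ 86 MPa → acceptable

(a) 11 coils; (b) YES, τ_max = 75.4 MPa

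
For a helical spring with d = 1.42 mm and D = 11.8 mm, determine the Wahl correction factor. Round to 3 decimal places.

1.177

C = D/d = 11.8/1.42 = 8.3099
K_W = (4C−1)/(4C−4) + 0.615/C = 32.239/29.239 + 0.0740 = 1.1766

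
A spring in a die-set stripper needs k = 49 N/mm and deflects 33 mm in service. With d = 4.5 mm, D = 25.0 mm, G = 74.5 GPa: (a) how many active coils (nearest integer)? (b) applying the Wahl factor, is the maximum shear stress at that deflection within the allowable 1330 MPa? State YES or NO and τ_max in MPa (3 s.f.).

(a) 5 coils; (b) NO, τ_max = 1440 MPa

N_a = Gd⁴/(8D³k) = (74.5×10³)(4.5⁴)/(8·25.0³·49) = 4.988 → N_a = 5
Actual rate k = Gd⁴/(8D³·5) = 48.879 N/mm
Working load F = kδ = 48.879·33 = 1613 N
C = 25.0/4.5 = 5.5556; K_W = (4C−1)/(4C−4)+0.615/C = 1.2753
τ_max = K_W·8FD/(πd³) = 1.2753·1126.9 = 1437.2 MPa
τ_max > 1330 MPa → exceeds allowable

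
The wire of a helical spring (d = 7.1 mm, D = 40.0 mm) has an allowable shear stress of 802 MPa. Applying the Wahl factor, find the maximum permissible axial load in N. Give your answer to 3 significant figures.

C = D/d = 40.0/7.1 = 5.6338
K_W = (4C−1)/(4C−4) + 0.615/C = 21.535/18.535 + 0.1092 = 1.2710
τ_max = K·8FD/(πd³) → F_max = τ_allow·πd³/(8DK)
F_max = 802·π·7.1³/(8·40.0·1.2710) = 9.0178e+05/406.73 = 2217.2 N

2220 N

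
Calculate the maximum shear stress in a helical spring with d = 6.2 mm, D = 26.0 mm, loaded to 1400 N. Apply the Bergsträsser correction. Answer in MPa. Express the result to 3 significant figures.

Spring index C = D/d = 26.0/6.2 = 4.1935
K_B = (4C+2)/(4C−3) = 18.774/13.774 = 1.3630
τ₀ = 8FD/(πd³) = 8·1400·26.0/(π·6.2³) = 291200/748.73 = 388.93 MPa
τ_max = K·τ₀ = 1.3630 × 388.93 = 530.1 MPa

530 MPa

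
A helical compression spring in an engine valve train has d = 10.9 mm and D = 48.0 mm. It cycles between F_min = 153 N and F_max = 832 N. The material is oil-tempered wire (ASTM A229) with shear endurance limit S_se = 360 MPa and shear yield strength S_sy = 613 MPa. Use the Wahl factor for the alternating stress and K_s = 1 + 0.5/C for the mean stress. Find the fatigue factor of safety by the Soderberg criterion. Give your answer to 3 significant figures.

C = D/d = 48.0/10.9 = 4.4037; K_W = (4C−1)/(4C−4)+0.615/C = 1.3600; K_s = 1+0.5/C = 1.1135
F_a = (F_max−F_min)/2 = 339.5 N; F_m = (F_max+F_min)/2 = 492.5 N
τ_a = K_W·8F_aD/(πd³) = 1.3600 × 32.044 = 43.58 MPa
τ_m = K_s·8F_mD/(πd³) = 1.1135 × 46.484 = 51.762 MPa
Soderberg: 1/n_f = τ_a/S_se + τ_m/S_sy = 43.58/360 + 51.762/613 = 0.12105 + 0.08444 = 0.2055
n_f = 1/0.2055 = 4.866

4.87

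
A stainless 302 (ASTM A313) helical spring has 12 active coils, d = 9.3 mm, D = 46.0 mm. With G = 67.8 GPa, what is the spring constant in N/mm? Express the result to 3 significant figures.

54.3 N/mm

k = Gd⁴/(8D³N_a) = (67.8×10³ × 9.3⁴) / (8 × 46.0³ × 12)
  = 5.07179e+08 / 9.34426e+06 = 54.277 N/mm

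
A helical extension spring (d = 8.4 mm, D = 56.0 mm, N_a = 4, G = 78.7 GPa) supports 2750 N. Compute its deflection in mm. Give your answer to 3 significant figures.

k = Gd⁴/(8D³N_a) = (78.7×10³)(8.4⁴)/(8·56.0³·4) = 69.723 N/mm
δ = F/k = 2750 / 69.723 = 39.442 mm

39.4 mm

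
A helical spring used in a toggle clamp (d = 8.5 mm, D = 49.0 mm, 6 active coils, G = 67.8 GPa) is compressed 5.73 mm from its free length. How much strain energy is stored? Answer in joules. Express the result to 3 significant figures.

1.03 J

k = Gd⁴/(8D³N_a) = (67.8×10³)(8.5⁴)/(8·49.0³·6) = 62.672 N/mm
U = ½kδ² = 0.5 × 62.672 × 5.73² = 1028.9 N·mm = 1.0289 J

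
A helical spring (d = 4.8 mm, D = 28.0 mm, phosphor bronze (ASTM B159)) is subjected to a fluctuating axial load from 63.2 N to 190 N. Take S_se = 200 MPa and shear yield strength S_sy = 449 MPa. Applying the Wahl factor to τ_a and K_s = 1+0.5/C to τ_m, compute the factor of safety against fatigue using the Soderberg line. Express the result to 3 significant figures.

C = D/d = 28.0/4.8 = 5.8333; K_W = (4C−1)/(4C−4)+0.615/C = 1.2606; K_s = 1+0.5/C = 1.0857
F_a = (F_max−F_min)/2 = 63.4 N; F_m = (F_max+F_min)/2 = 126.6 N
τ_a = K_W·8F_aD/(πd³) = 1.2606 × 40.876 = 51.528 MPa
τ_m = K_s·8F_mD/(πd³) = 1.0857 × 81.622 = 88.618 MPa
Soderberg: 1/n_f = τ_a/S_se + τ_m/S_sy = 51.528/200 + 88.618/449 = 0.25764 + 0.19737 = 0.45501
n_f = 1/0.45501 = 2.198

2.20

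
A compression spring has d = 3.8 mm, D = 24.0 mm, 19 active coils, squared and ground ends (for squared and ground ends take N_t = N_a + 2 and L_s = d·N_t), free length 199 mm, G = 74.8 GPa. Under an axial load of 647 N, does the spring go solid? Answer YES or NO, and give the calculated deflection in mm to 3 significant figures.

k = Gd⁴/(8D³N_a) = (74.8×10³)(3.8⁴)/(8·24.0³·19) = 7.4226 N/mm
N_t = 21; L_s = 3.8·21 = 79.8 mm; δ_solid = L₀ − L_s = 199 − 79.8 = 119.2 mm
δ = F/k = 647/7.4226 = 87.166 mm
δ < δ_solid → spring does not go solid

NO, δ = 87.2 mm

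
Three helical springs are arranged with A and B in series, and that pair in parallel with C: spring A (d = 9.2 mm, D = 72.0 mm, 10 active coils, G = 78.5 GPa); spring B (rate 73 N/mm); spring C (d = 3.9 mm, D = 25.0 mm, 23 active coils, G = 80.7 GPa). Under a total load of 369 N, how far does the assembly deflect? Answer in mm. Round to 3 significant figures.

17.2 mm

k_A = Gd⁴/(8D³N_a) = (78.5×10³)(9.2⁴)/(8·72.0³·10) = 18.834 N/mm
k_C = Gd⁴/(8D³N_a) = (80.7×10³)(3.9⁴)/(8·25.0³·23) = 6.4937 N/mm
Springs A,B series: k_AB = 1/(1/18.834+1/73) = 14.971 N/mm; parallel with C: k_eq = 14.971+6.4937 = 21.465 N/mm
δ = F/k_eq = 369/21.465 = 17.191 mm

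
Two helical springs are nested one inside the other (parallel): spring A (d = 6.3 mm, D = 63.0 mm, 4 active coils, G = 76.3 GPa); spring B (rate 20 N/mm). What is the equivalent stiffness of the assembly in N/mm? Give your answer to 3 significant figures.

35.0 N/mm

k_A = Gd⁴/(8D³N_a) = (76.3×10³)(6.3⁴)/(8·63.0³·4) = 15.022 N/mm
Parallel: k_eq = 15.022 + 20 = 35.022 N/mm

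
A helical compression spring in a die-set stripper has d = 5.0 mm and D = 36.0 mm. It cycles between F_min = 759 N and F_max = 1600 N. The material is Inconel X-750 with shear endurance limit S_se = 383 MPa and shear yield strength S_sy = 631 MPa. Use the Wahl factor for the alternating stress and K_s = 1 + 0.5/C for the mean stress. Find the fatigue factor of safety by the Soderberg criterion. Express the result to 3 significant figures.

C = D/d = 36.0/5.0 = 7.2000; K_W = (4C−1)/(4C−4)+0.615/C = 1.2064; K_s = 1+0.5/C = 1.0694
F_a = (F_max−F_min)/2 = 420.5 N; F_m = (F_max+F_min)/2 = 1179.5 N
τ_a = K_W·8F_aD/(πd³) = 1.2064 × 308.39 = 372.04 MPa
τ_m = K_s·8F_mD/(πd³) = 1.0694 × 865.03 = 925.1 MPa
Soderberg: 1/n_f = τ_a/S_se + τ_m/S_sy = 372.04/383 + 925.1/631 = 0.97137 + 1.46609 = 2.4375
n_f = 1/2.4375 = 0.4103

0.410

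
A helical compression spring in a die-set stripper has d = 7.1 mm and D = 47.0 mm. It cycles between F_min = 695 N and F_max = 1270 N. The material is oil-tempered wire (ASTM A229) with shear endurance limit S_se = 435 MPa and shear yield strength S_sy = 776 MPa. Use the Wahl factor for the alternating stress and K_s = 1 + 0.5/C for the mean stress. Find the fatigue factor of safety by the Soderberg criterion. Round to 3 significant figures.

C = D/d = 47.0/7.1 = 6.6197; K_W = (4C−1)/(4C−4)+0.615/C = 1.2264; K_s = 1+0.5/C = 1.0755
F_a = (F_max−F_min)/2 = 287.5 N; F_m = (F_max+F_min)/2 = 982.5 N
τ_a = K_W·8F_aD/(πd³) = 1.2264 × 96.139 = 117.9 MPa
τ_m = K_s·8F_mD/(πd³) = 1.0755 × 328.55 = 353.36 MPa
Soderberg: 1/n_f = τ_a/S_se + τ_m/S_sy = 117.9/435 + 353.36/776 = 0.27104 + 0.45536 = 0.7264
n_f = 1/0.7264 = 1.377

1.38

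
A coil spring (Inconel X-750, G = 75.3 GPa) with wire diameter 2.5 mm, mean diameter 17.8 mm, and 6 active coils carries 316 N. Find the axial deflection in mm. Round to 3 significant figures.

29.1 mm

k = Gd⁴/(8D³N_a) = (75.3×10³)(2.5⁴)/(8·17.8³·6) = 10.866 N/mm
δ = F/k = 316 / 10.866 = 29.083 mm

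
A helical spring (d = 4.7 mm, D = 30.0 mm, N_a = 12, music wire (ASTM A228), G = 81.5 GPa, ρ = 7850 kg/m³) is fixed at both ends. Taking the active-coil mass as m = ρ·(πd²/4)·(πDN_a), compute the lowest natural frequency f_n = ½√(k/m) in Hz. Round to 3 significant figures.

k = Gd⁴/(8D³N_a) = (81.5×10³)(4.7⁴)/(8·30.0³·12) = 15.343 N/mm = 15343 N/m
Wire length L = πDN_a = π·30.0·12 = 1131 mm
m = ρ·(πd²/4)·L = 7850 × 17.349×10⁻⁶ m² × 1.131 m = 0.15403 kg
f_n = ½√(k/m) = 0.5·√(15343/0.15403) = 0.5·√(99611) = 157.81 Hz

158 Hz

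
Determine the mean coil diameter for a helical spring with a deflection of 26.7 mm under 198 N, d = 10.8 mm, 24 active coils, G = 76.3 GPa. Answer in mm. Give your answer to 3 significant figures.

Required rate k = F/δ = 198/26.7 = 7.4157 N/mm
D = (Gd⁴/(8N_a·k))^(1/3) = (76.3×10³·10.8⁴/(8·24·7.4157))^(1/3)
  = (729062)^(1/3) = 90.0025 mm

90.0 mm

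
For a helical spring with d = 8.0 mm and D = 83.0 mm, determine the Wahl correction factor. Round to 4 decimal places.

C = D/d = 83.0/8.0 = 10.3750
K_W = (4C−1)/(4C−4) + 0.615/C = 40.500/37.500 + 0.0593 = 1.1393

1.1393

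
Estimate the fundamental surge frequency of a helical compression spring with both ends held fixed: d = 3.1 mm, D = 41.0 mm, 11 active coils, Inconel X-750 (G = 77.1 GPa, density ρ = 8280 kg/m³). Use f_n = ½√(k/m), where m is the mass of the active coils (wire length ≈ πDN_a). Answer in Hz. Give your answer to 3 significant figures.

k = Gd⁴/(8D³N_a) = (77.1×10³)(3.1⁴)/(8·41.0³·11) = 1.174 N/mm = 1174 N/m
Wire length L = πDN_a = π·41.0·11 = 1416.9 mm
m = ρ·(πd²/4)·L = 8280 × 7.5477×10⁻⁶ m² × 1.4169 m = 0.088546 kg
f_n = ½√(k/m) = 0.5·√(1174/0.088546) = 0.5·√(13259) = 57.573 Hz

57.6 Hz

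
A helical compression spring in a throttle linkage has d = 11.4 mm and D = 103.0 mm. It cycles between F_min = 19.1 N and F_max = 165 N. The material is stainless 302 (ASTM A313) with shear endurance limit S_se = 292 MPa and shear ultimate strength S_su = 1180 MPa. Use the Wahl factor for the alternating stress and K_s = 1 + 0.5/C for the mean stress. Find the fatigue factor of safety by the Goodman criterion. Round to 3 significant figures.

15.2

C = D/d = 103.0/11.4 = 9.0351; K_W = (4C−1)/(4C−4)+0.615/C = 1.1614; K_s = 1+0.5/C = 1.0553
F_a = (F_max−F_min)/2 = 72.95 N; F_m = (F_max+F_min)/2 = 92.05 N
τ_a = K_W·8F_aD/(πd³) = 1.1614 × 12.915 = 14.999 MPa
τ_m = K_s·8F_mD/(πd³) = 1.0553 × 16.296 = 17.198 MPa
Goodman: 1/n_f = τ_a/S_se + τ_m/S_su = 14.999/292 + 17.198/1180 = 0.05137 + 0.01457 = 0.065942
n_f = 1/0.065942 = 15.16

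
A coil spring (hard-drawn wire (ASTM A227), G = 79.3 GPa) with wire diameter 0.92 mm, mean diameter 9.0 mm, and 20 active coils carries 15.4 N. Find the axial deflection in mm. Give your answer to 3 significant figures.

31.6 mm

k = Gd⁴/(8D³N_a) = (79.3×10³)(0.92⁴)/(8·9.0³·20) = 0.48705 N/mm
δ = F/k = 15.4 / 0.48705 = 31.619 mm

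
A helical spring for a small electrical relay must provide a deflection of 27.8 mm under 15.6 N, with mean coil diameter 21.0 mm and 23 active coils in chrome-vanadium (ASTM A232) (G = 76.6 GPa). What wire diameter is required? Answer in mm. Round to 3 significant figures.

Required rate k = F/δ = 15.6/27.8 = 0.56115 N/mm
d = (8D³N_a·k / G)^(1/4) = (8·21.0³·23·0.56115 / (76.6×10³))^0.25
  = (12.483)^0.25 = 1.8797 mm

1.88 mm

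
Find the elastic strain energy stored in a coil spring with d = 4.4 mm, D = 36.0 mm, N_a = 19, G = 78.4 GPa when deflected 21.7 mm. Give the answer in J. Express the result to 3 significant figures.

k = Gd⁴/(8D³N_a) = (78.4×10³)(4.4⁴)/(8·36.0³·19) = 4.1436 N/mm
U = ½kδ² = 0.5 × 4.1436 × 21.7² = 975.59 N·mm = 0.97559 J

0.976 J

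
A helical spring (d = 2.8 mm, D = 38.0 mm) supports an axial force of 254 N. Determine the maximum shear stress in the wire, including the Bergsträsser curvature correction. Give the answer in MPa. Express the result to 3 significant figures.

Spring index C = D/d = 38.0/2.8 = 13.5714
K_B = (4C+2)/(4C−3) = 56.286/51.286 = 1.0975
τ₀ = 8FD/(πd³) = 8·254·38.0/(π·2.8³) = 77216/68.964 = 1119.7 MPa
τ_max = K·τ₀ = 1.0975 × 1119.7 = 1228.8 MPa

1230 MPa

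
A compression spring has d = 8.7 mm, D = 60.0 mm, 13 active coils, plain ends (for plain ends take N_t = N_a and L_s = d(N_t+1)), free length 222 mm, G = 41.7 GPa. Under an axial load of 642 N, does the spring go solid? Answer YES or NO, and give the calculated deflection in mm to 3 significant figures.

NO, δ = 60.4 mm

k = Gd⁴/(8D³N_a) = (41.7×10³)(8.7⁴)/(8·60.0³·13) = 10.635 N/mm
N_t = 13; L_s = 8.7·14 = 121.8 mm; δ_solid = L₀ − L_s = 222 − 121.8 = 100.2 mm
δ = F/k = 642/10.635 = 60.368 mm
δ < δ_solid → spring does not go solid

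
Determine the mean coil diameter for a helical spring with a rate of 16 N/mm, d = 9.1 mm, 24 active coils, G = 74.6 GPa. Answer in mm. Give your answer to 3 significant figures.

D = (Gd⁴/(8N_a·k))^(1/3) = (74.6×10³·9.1⁴/(8·24·16))^(1/3)
  = (166526)^(1/3) = 55.0167 mm

55.0 mm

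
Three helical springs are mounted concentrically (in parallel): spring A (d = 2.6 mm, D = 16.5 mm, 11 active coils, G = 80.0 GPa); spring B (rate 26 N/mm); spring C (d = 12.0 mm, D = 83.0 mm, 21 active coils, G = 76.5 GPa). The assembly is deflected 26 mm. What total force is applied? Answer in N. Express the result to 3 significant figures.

k_A = Gd⁴/(8D³N_a) = (80.0×10³)(2.6⁴)/(8·16.5³·11) = 9.248 N/mm
k_C = Gd⁴/(8D³N_a) = (76.5×10³)(12.0⁴)/(8·83.0³·21) = 16.514 N/mm
Parallel: k_eq = 9.248 + 26 + 16.514 = 51.762 N/mm
F = k_eq·δ = 51.762·26 = 1345.8 N

1350 N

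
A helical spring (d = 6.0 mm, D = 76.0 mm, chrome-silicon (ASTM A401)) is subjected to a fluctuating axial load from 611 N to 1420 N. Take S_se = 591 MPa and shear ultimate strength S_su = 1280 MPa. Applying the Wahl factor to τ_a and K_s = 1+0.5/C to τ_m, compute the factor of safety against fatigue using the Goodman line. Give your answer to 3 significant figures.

0.704

C = D/d = 76.0/6.0 = 12.6667; K_W = (4C−1)/(4C−4)+0.615/C = 1.1128; K_s = 1+0.5/C = 1.0395
F_a = (F_max−F_min)/2 = 404.5 N; F_m = (F_max+F_min)/2 = 1015.5 N
τ_a = K_W·8F_aD/(πd³) = 1.1128 × 362.43 = 403.32 MPa
τ_m = K_s·8F_mD/(πd³) = 1.0395 × 909.87 = 945.79 MPa
Goodman: 1/n_f = τ_a/S_se + τ_m/S_su = 403.32/591 + 945.79/1280 = 0.68244 + 0.73890 = 1.4213
n_f = 1/1.4213 = 0.7036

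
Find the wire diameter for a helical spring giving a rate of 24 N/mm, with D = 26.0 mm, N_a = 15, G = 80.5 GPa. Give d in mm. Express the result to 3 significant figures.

d = (8D³N_a·k / G)^(1/4) = (8·26.0³·15·24 / (80.5×10³))^0.25
  = (628.81)^0.25 = 5.0076 mm

5.01 mm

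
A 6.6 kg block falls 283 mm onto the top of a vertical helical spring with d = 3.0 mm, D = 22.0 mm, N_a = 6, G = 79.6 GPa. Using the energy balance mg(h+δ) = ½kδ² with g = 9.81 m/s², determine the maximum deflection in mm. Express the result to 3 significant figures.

59.3 mm

k = Gd⁴/(8D³N_a) = (79.6×10³)(3.0⁴)/(8·22.0³·6) = 12.615 N/mm
W = mg = 6.6 × 9.81 = 64.746 N
½kδ² − Wδ − Wh = 0 → δ = (W + √(W² + 2kWh))/k
δ = (64.746 + √(4192 + 462294))/12.615 = (64.746 + 683)/12.615 = 59.274 mm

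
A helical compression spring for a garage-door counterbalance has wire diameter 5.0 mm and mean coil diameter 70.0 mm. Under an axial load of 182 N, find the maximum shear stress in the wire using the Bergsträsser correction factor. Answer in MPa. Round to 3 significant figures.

284 MPa

Spring index C = D/d = 70.0/5.0 = 14.0000
K_B = (4C+2)/(4C−3) = 58.000/53.000 = 1.0943
τ₀ = 8FD/(πd³) = 8·182·70.0/(π·5.0³) = 101920/392.7 = 259.54 MPa
τ_max = K·τ₀ = 1.0943 × 259.54 = 284.02 MPa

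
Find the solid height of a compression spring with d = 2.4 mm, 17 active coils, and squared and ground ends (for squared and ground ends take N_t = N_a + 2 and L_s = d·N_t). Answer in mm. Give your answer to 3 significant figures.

45.6 mm

squared and ground ends: N_t = N_a + 2 = 17 + 2 = 19
L_s = d·N_t = 2.4 × 19 = 45.6 mm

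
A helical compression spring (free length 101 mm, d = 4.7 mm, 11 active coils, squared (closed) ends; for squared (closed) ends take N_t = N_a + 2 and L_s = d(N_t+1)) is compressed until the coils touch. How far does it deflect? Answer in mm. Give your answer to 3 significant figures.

35.2 mm

N_t = 13; L_s = 4.7·14 = 65.8 mm
δ_solid = L₀ − L_s = 101 − 65.8 = 35.2 mm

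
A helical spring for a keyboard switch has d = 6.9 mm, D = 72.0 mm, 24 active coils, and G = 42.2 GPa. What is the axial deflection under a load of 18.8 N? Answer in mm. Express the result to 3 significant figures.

k = Gd⁴/(8D³N_a) = (42.2×10³)(6.9⁴)/(8·72.0³·24) = 1.3348 N/mm
δ = F/k = 18.8 / 1.3348 = 14.085 mm

14.1 mm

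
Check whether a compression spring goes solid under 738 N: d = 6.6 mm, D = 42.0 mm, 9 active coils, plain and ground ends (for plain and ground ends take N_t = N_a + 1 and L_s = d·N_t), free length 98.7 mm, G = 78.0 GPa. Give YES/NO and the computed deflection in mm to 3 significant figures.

NO, δ = 26.6 mm

k = Gd⁴/(8D³N_a) = (78.0×10³)(6.6⁴)/(8·42.0³·9) = 27.745 N/mm
N_t = 10; L_s = 6.6·10 = 66 mm; δ_solid = L₀ − L_s = 98.7 − 66 = 32.7 mm
δ = F/k = 738/27.745 = 26.599 mm
δ < δ_solid → spring does not go solid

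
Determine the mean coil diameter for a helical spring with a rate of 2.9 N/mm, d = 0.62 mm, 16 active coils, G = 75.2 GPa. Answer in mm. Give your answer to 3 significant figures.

3.10 mm

D = (Gd⁴/(8N_a·k))^(1/3) = (75.2×10³·0.62⁴/(8·16·2.9))^(1/3)
  = (29.9348)^(1/3) = 3.1050 mm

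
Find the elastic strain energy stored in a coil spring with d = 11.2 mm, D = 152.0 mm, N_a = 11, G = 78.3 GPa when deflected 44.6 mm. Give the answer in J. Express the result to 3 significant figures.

3.97 J

k = Gd⁴/(8D³N_a) = (78.3×10³)(11.2⁴)/(8·152.0³·11) = 3.9868 N/mm
U = ½kδ² = 0.5 × 3.9868 × 44.6² = 3965.2 N·mm = 3.9652 J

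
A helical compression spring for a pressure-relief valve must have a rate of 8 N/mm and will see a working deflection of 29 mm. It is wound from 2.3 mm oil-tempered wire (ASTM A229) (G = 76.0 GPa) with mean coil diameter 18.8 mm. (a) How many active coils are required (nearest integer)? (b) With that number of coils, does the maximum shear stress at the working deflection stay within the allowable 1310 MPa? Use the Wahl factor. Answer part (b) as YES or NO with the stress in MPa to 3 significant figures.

N_a = Gd⁴/(8D³k) = (76.0×10³)(2.3⁴)/(8·18.8³·8) = 5.001 → N_a = 5
Actual rate k = Gd⁴/(8D³·5) = 8.0019 N/mm
Working load F = kδ = 8.0019·29 = 232.05 N
C = 18.8/2.3 = 8.1739; K_W = (4C−1)/(4C−4)+0.615/C = 1.1798
τ_max = K_W·8FD/(πd³) = 1.1798·913.07 = 1077.2 MPa
τ_max ≤ 1310 MPa → acceptable

(a) 5 coils; (b) YES, τ_max = 1080 MPa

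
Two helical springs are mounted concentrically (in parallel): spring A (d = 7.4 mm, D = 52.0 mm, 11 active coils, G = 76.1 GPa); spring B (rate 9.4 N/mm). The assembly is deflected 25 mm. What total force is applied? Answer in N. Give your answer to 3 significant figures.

696 N

k_A = Gd⁴/(8D³N_a) = (76.1×10³)(7.4⁴)/(8·52.0³·11) = 18.442 N/mm
Parallel: k_eq = 18.442 + 9.4 = 27.842 N/mm
F = k_eq·δ = 27.842·25 = 696.06 N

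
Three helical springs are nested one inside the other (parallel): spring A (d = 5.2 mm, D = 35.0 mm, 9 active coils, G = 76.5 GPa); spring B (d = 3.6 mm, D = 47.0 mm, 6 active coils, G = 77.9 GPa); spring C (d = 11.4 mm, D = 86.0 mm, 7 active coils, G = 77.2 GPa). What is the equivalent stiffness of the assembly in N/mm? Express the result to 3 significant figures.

57.4 N/mm

k_A = Gd⁴/(8D³N_a) = (76.5×10³)(5.2⁴)/(8·35.0³·9) = 18.119 N/mm
k_B = Gd⁴/(8D³N_a) = (77.9×10³)(3.6⁴)/(8·47.0³·6) = 2.6255 N/mm
k_C = Gd⁴/(8D³N_a) = (77.2×10³)(11.4⁴)/(8·86.0³·7) = 36.606 N/mm
Parallel: k_eq = 18.119 + 2.6255 + 36.606 = 57.351 N/mm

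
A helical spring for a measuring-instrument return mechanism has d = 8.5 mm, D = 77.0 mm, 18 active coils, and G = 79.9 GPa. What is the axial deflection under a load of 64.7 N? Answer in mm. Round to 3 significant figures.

10.2 mm

k = Gd⁴/(8D³N_a) = (79.9×10³)(8.5⁴)/(8·77.0³·18) = 6.3444 N/mm
δ = F/k = 64.7 / 6.3444 = 10.198 mm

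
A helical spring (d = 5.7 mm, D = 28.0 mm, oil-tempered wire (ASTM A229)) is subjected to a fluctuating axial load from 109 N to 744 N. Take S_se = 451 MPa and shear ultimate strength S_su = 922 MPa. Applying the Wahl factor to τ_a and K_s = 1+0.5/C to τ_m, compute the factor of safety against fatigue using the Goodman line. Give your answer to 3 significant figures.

1.81

C = D/d = 28.0/5.7 = 4.9123; K_W = (4C−1)/(4C−4)+0.615/C = 1.3169; K_s = 1+0.5/C = 1.1018
F_a = (F_max−F_min)/2 = 317.5 N; F_m = (F_max+F_min)/2 = 426.5 N
τ_a = K_W·8F_aD/(πd³) = 1.3169 × 122.24 = 160.98 MPa
τ_m = K_s·8F_mD/(πd³) = 1.1018 × 164.21 = 180.92 MPa
Goodman: 1/n_f = τ_a/S_se + τ_m/S_su = 160.98/451 + 180.92/922 = 0.35694 + 0.19623 = 0.55317
n_f = 1/0.55317 = 1.808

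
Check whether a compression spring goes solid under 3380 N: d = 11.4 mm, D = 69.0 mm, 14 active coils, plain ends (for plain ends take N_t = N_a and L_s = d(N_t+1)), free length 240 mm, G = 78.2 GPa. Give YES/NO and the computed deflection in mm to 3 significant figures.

YES, δ = 94.2 mm

k = Gd⁴/(8D³N_a) = (78.2×10³)(11.4⁴)/(8·69.0³·14) = 35.897 N/mm
N_t = 14; L_s = 11.4·15 = 171 mm; δ_solid = L₀ − L_s = 240 − 171 = 69 mm
δ = F/k = 3380/35.897 = 94.158 mm
δ ≥ δ_solid → spring goes solid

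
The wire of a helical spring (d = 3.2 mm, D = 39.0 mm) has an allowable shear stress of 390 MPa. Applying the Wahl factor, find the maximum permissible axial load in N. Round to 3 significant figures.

C = D/d = 39.0/3.2 = 12.1875
K_W = (4C−1)/(4C−4) + 0.615/C = 47.750/44.750 + 0.0505 = 1.1175
τ_max = K·8FD/(πd³) → F_max = τ_allow·πd³/(8DK)
F_max = 390·π·3.2³/(8·39.0·1.1175) = 40148/348.66 = 115.15 N

115 N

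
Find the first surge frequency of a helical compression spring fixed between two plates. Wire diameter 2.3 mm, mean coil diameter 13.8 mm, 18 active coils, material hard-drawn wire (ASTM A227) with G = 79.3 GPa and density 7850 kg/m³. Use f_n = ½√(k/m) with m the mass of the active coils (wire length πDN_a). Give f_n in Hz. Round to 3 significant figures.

240 Hz

k = Gd⁴/(8D³N_a) = (79.3×10³)(2.3⁴)/(8·13.8³·18) = 5.8639 N/mm = 5863.9 N/m
Wire length L = πDN_a = π·13.8·18 = 780.37 mm
m = ρ·(πd²/4)·L = 7850 × 4.1548×10⁻⁶ m² × 0.78037 m = 0.025452 kg
f_n = ½√(k/m) = 0.5·√(5863.9/0.025452) = 0.5·√(2.3039e+05) = 240 Hz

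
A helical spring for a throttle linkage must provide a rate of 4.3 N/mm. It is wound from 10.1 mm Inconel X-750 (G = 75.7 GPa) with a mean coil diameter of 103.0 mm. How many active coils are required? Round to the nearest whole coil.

N_a = Gd⁴/(8D³k) = (75.7×10³ × 10.1⁴)/(8 × 103.0³ × 4.3)
    = 7.87737e+08 / 3.75898e+07 = 20.96 → 21 coils

21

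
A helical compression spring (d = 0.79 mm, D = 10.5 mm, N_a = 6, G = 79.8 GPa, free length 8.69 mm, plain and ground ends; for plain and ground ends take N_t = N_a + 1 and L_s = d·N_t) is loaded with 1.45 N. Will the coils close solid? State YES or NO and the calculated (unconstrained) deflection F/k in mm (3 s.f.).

NO, δ = 2.59 mm

k = Gd⁴/(8D³N_a) = (79.8×10³)(0.79⁴)/(8·10.5³·6) = 0.55937 N/mm
N_t = 7; L_s = 0.79·7 = 5.53 mm; δ_solid = L₀ − L_s = 8.69 − 5.53 = 3.16 mm
δ = F/k = 1.45/0.55937 = 2.5922 mm
δ < δ_solid → spring does not go solid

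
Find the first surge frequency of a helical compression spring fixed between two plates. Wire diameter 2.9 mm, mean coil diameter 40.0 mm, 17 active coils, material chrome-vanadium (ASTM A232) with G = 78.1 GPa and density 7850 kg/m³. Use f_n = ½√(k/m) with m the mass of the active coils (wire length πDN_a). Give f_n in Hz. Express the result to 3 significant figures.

k = Gd⁴/(8D³N_a) = (78.1×10³)(2.9⁴)/(8·40.0³·17) = 0.63464 N/mm = 634.64 N/m
Wire length L = πDN_a = π·40.0·17 = 2136.3 mm
m = ρ·(πd²/4)·L = 7850 × 6.6052×10⁻⁶ m² × 2.1363 m = 0.11077 kg
f_n = ½√(k/m) = 0.5·√(634.64/0.11077) = 0.5·√(5729.4) = 37.846 Hz

37.8 Hz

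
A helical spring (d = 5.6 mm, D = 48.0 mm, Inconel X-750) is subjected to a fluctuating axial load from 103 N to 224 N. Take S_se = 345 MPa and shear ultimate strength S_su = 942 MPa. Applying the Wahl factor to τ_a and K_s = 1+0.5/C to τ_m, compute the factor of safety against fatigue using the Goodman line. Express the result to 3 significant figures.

3.69

C = D/d = 48.0/5.6 = 8.5714; K_W = (4C−1)/(4C−4)+0.615/C = 1.1708; K_s = 1+0.5/C = 1.0583
F_a = (F_max−F_min)/2 = 60.5 N; F_m = (F_max+F_min)/2 = 163.5 N
τ_a = K_W·8F_aD/(πd³) = 1.1708 × 42.109 = 49.301 MPa
τ_m = K_s·8F_mD/(πd³) = 1.0583 × 113.8 = 120.44 MPa
Goodman: 1/n_f = τ_a/S_se + τ_m/S_su = 49.301/345 + 120.44/942 = 0.14290 + 0.12785 = 0.27075
n_f = 1/0.27075 = 3.693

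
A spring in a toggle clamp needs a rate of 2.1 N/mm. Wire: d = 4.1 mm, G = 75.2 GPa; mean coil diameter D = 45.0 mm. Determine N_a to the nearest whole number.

14

N_a = Gd⁴/(8D³k) = (75.2×10³ × 4.1⁴)/(8 × 45.0³ × 2.1)
    = 2.12497e+07 / 1.5309e+06 = 13.88 → 14 coils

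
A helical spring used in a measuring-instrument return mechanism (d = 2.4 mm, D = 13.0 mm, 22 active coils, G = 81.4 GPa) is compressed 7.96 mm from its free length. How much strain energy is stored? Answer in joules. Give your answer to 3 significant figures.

0.221 J

k = Gd⁴/(8D³N_a) = (81.4×10³)(2.4⁴)/(8·13.0³·22) = 6.9844 N/mm
U = ½kδ² = 0.5 × 6.9844 × 7.96² = 221.27 N·mm = 0.22127 J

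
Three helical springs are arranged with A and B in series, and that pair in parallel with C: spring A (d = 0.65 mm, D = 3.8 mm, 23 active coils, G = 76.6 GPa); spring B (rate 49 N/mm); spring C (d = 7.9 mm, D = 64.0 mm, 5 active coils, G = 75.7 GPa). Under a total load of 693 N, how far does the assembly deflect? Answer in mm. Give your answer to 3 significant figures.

23.5 mm

k_A = Gd⁴/(8D³N_a) = (76.6×10³)(0.65⁴)/(8·3.8³·23) = 1.3543 N/mm
k_C = Gd⁴/(8D³N_a) = (75.7×10³)(7.9⁴)/(8·64.0³·5) = 28.119 N/mm
Springs A,B series: k_AB = 1/(1/1.3543+1/49) = 1.3179 N/mm; parallel with C: k_eq = 1.3179+28.119 = 29.437 N/mm
δ = F/k_eq = 693/29.437 = 23.542 mm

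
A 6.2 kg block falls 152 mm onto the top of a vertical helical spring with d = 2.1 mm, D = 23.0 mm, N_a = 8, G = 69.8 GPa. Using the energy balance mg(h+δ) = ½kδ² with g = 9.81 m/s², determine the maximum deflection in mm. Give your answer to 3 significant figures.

k = Gd⁴/(8D³N_a) = (69.8×10³)(2.1⁴)/(8·23.0³·8) = 1.7433 N/mm
W = mg = 6.2 × 9.81 = 60.822 N
½kδ² − Wδ − Wh = 0 → δ = (W + √(W² + 2kWh))/k
δ = (60.822 + √(3699.3 + 32233.2))/1.7433 = (60.822 + 189.56)/1.7433 = 143.63 mm

144 mm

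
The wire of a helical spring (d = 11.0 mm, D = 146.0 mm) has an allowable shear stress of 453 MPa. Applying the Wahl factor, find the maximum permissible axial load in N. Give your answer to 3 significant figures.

1460 N

C = D/d = 146.0/11.0 = 13.2727
K_W = (4C−1)/(4C−4) + 0.615/C = 52.091/49.091 + 0.0463 = 1.1074
τ_max = K·8FD/(πd³) → F_max = τ_allow·πd³/(8DK)
F_max = 453·π·11.0³/(8·146.0·1.1074) = 1.8942e+06/1293.5 = 1464.4 N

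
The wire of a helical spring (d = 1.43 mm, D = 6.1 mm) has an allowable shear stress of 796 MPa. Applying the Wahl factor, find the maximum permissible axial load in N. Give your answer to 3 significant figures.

C = D/d = 6.1/1.43 = 4.2657
K_W = (4C−1)/(4C−4) + 0.615/C = 16.063/13.063 + 0.1442 = 1.3738
τ_max = K·8FD/(πd³) → F_max = τ_allow·πd³/(8DK)
F_max = 796·π·1.43³/(8·6.1·1.3738) = 7312.6/67.043 = 109.07 N

109 N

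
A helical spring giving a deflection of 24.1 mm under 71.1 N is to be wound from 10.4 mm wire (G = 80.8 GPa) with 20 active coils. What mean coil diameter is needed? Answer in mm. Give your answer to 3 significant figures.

Required rate k = F/δ = 71.1/24.1 = 2.9502 N/mm
D = (Gd⁴/(8N_a·k))^(1/3) = (80.8×10³·10.4⁴/(8·20·2.9502))^(1/3)
  = (2.0025e+06)^(1/3) = 126.0445 mm

126 mm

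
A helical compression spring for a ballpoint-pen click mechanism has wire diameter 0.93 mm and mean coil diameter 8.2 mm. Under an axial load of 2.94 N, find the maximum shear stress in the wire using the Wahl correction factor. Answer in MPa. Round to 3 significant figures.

Spring index C = D/d = 8.2/0.93 = 8.8172
K_W = (4C−1)/(4C−4) + 0.615/C = 34.269/31.269 + 0.0698 = 1.1657
τ₀ = 8FD/(πd³) = 8·2.94·8.2/(π·0.93³) = 192.864/2.527 = 76.322 MPa
τ_max = K·τ₀ = 1.1657 × 76.322 = 88.969 MPa

89.0 MPa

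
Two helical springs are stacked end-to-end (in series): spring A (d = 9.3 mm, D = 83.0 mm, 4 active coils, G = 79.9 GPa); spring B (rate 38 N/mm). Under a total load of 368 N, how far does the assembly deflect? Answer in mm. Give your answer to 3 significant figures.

20.9 mm

k_A = Gd⁴/(8D³N_a) = (79.9×10³)(9.3⁴)/(8·83.0³·4) = 32.666 N/mm
Series: 1/k_eq = 1/32.666 + 1/38 = 0.056929; k_eq = 17.566 N/mm
δ = F/k_eq = 368/17.566 = 20.95 mm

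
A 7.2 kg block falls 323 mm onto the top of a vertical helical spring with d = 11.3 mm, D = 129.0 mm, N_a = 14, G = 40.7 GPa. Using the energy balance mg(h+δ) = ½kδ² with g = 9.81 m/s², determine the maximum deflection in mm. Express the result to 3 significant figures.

k = Gd⁴/(8D³N_a) = (40.7×10³)(11.3⁴)/(8·129.0³·14) = 2.7601 N/mm
W = mg = 7.2 × 9.81 = 70.632 N
½kδ² − Wδ − Wh = 0 → δ = (W + √(W² + 2kWh))/k
δ = (70.632 + √(4988.9 + 125937))/2.7601 = (70.632 + 361.84)/2.7601 = 156.69 mm

157 mm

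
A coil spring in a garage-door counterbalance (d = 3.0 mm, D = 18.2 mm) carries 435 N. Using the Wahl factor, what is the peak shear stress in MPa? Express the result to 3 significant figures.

Spring index C = D/d = 18.2/3.0 = 6.0667
K_W = (4C−1)/(4C−4) + 0.615/C = 23.267/20.267 + 0.1014 = 1.2494
τ₀ = 8FD/(πd³) = 8·435·18.2/(π·3.0³) = 63336/84.823 = 746.68 MPa
τ_max = K·τ₀ = 1.2494 × 746.68 = 932.91 MPa

933 MPa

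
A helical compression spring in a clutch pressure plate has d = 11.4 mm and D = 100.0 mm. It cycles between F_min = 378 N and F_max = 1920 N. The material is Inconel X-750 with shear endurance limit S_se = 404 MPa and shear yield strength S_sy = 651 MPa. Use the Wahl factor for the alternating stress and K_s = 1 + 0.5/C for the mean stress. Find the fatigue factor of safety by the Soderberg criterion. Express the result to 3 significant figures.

C = D/d = 100.0/11.4 = 8.7719; K_W = (4C−1)/(4C−4)+0.615/C = 1.1666; K_s = 1+0.5/C = 1.0570
F_a = (F_max−F_min)/2 = 771 N; F_m = (F_max+F_min)/2 = 1149 N
τ_a = K_W·8F_aD/(πd³) = 1.1666 × 132.52 = 154.6 MPa
τ_m = K_s·8F_mD/(πd³) = 1.0570 × 197.49 = 208.75 MPa
Soderberg: 1/n_f = τ_a/S_se + τ_m/S_sy = 154.6/404 + 208.75/651 = 0.38267 + 0.32066 = 0.70333
n_f = 1/0.70333 = 1.422

1.42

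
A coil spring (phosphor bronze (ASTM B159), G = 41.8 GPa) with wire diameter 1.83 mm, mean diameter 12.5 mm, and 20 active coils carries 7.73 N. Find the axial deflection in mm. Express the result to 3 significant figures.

5.15 mm

k = Gd⁴/(8D³N_a) = (41.8×10³)(1.83⁴)/(8·12.5³·20) = 1.5001 N/mm
δ = F/k = 7.73 / 1.5001 = 5.1529 mm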